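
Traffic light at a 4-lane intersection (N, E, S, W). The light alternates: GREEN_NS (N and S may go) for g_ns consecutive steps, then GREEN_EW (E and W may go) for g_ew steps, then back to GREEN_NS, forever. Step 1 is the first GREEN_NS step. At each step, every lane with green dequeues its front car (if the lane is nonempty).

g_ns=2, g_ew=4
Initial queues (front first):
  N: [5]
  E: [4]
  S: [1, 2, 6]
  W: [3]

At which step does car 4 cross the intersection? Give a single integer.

Step 1 [NS]: N:car5-GO,E:wait,S:car1-GO,W:wait | queues: N=0 E=1 S=2 W=1
Step 2 [NS]: N:empty,E:wait,S:car2-GO,W:wait | queues: N=0 E=1 S=1 W=1
Step 3 [EW]: N:wait,E:car4-GO,S:wait,W:car3-GO | queues: N=0 E=0 S=1 W=0
Step 4 [EW]: N:wait,E:empty,S:wait,W:empty | queues: N=0 E=0 S=1 W=0
Step 5 [EW]: N:wait,E:empty,S:wait,W:empty | queues: N=0 E=0 S=1 W=0
Step 6 [EW]: N:wait,E:empty,S:wait,W:empty | queues: N=0 E=0 S=1 W=0
Step 7 [NS]: N:empty,E:wait,S:car6-GO,W:wait | queues: N=0 E=0 S=0 W=0
Car 4 crosses at step 3

3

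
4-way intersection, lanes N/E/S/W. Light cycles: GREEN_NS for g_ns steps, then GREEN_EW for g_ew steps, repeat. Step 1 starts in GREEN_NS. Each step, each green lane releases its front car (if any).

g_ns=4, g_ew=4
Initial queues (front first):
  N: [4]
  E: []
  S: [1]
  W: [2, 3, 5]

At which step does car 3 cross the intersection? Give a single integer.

Step 1 [NS]: N:car4-GO,E:wait,S:car1-GO,W:wait | queues: N=0 E=0 S=0 W=3
Step 2 [NS]: N:empty,E:wait,S:empty,W:wait | queues: N=0 E=0 S=0 W=3
Step 3 [NS]: N:empty,E:wait,S:empty,W:wait | queues: N=0 E=0 S=0 W=3
Step 4 [NS]: N:empty,E:wait,S:empty,W:wait | queues: N=0 E=0 S=0 W=3
Step 5 [EW]: N:wait,E:empty,S:wait,W:car2-GO | queues: N=0 E=0 S=0 W=2
Step 6 [EW]: N:wait,E:empty,S:wait,W:car3-GO | queues: N=0 E=0 S=0 W=1
Step 7 [EW]: N:wait,E:empty,S:wait,W:car5-GO | queues: N=0 E=0 S=0 W=0
Car 3 crosses at step 6

6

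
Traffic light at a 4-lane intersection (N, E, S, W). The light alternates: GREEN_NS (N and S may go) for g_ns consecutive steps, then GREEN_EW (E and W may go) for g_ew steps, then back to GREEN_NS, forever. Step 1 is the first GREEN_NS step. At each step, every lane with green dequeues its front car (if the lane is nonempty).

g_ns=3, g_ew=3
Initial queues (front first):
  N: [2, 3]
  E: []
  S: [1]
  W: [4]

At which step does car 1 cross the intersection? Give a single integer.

Step 1 [NS]: N:car2-GO,E:wait,S:car1-GO,W:wait | queues: N=1 E=0 S=0 W=1
Step 2 [NS]: N:car3-GO,E:wait,S:empty,W:wait | queues: N=0 E=0 S=0 W=1
Step 3 [NS]: N:empty,E:wait,S:empty,W:wait | queues: N=0 E=0 S=0 W=1
Step 4 [EW]: N:wait,E:empty,S:wait,W:car4-GO | queues: N=0 E=0 S=0 W=0
Car 1 crosses at step 1

1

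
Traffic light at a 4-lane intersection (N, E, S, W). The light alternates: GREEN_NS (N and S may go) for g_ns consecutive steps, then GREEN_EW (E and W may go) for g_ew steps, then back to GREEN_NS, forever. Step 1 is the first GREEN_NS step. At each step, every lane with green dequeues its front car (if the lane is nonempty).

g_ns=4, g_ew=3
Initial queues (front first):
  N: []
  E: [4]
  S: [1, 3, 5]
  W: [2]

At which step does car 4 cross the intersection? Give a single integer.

Step 1 [NS]: N:empty,E:wait,S:car1-GO,W:wait | queues: N=0 E=1 S=2 W=1
Step 2 [NS]: N:empty,E:wait,S:car3-GO,W:wait | queues: N=0 E=1 S=1 W=1
Step 3 [NS]: N:empty,E:wait,S:car5-GO,W:wait | queues: N=0 E=1 S=0 W=1
Step 4 [NS]: N:empty,E:wait,S:empty,W:wait | queues: N=0 E=1 S=0 W=1
Step 5 [EW]: N:wait,E:car4-GO,S:wait,W:car2-GO | queues: N=0 E=0 S=0 W=0
Car 4 crosses at step 5

5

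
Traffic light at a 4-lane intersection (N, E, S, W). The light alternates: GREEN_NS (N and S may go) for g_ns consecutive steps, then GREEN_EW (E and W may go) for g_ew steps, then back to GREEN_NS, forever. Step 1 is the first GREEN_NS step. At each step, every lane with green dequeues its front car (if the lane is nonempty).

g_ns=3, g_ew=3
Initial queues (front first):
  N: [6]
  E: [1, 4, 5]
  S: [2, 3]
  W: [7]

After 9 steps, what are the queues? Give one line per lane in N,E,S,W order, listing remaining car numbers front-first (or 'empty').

Step 1 [NS]: N:car6-GO,E:wait,S:car2-GO,W:wait | queues: N=0 E=3 S=1 W=1
Step 2 [NS]: N:empty,E:wait,S:car3-GO,W:wait | queues: N=0 E=3 S=0 W=1
Step 3 [NS]: N:empty,E:wait,S:empty,W:wait | queues: N=0 E=3 S=0 W=1
Step 4 [EW]: N:wait,E:car1-GO,S:wait,W:car7-GO | queues: N=0 E=2 S=0 W=0
Step 5 [EW]: N:wait,E:car4-GO,S:wait,W:empty | queues: N=0 E=1 S=0 W=0
Step 6 [EW]: N:wait,E:car5-GO,S:wait,W:empty | queues: N=0 E=0 S=0 W=0

N: empty
E: empty
S: empty
W: empty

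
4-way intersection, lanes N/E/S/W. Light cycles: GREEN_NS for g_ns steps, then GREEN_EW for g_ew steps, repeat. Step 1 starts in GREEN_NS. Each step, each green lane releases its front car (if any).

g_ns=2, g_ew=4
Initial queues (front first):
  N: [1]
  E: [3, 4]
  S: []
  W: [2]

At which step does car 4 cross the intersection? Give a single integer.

Step 1 [NS]: N:car1-GO,E:wait,S:empty,W:wait | queues: N=0 E=2 S=0 W=1
Step 2 [NS]: N:empty,E:wait,S:empty,W:wait | queues: N=0 E=2 S=0 W=1
Step 3 [EW]: N:wait,E:car3-GO,S:wait,W:car2-GO | queues: N=0 E=1 S=0 W=0
Step 4 [EW]: N:wait,E:car4-GO,S:wait,W:empty | queues: N=0 E=0 S=0 W=0
Car 4 crosses at step 4

4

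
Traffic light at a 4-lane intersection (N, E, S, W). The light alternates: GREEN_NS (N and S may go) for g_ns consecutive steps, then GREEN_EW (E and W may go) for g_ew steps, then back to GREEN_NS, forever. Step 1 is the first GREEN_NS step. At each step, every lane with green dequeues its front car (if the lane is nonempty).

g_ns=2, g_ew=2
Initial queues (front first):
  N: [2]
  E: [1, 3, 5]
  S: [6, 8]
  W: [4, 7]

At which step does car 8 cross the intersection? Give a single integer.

Step 1 [NS]: N:car2-GO,E:wait,S:car6-GO,W:wait | queues: N=0 E=3 S=1 W=2
Step 2 [NS]: N:empty,E:wait,S:car8-GO,W:wait | queues: N=0 E=3 S=0 W=2
Step 3 [EW]: N:wait,E:car1-GO,S:wait,W:car4-GO | queues: N=0 E=2 S=0 W=1
Step 4 [EW]: N:wait,E:car3-GO,S:wait,W:car7-GO | queues: N=0 E=1 S=0 W=0
Step 5 [NS]: N:empty,E:wait,S:empty,W:wait | queues: N=0 E=1 S=0 W=0
Step 6 [NS]: N:empty,E:wait,S:empty,W:wait | queues: N=0 E=1 S=0 W=0
Step 7 [EW]: N:wait,E:car5-GO,S:wait,W:empty | queues: N=0 E=0 S=0 W=0
Car 8 crosses at step 2

2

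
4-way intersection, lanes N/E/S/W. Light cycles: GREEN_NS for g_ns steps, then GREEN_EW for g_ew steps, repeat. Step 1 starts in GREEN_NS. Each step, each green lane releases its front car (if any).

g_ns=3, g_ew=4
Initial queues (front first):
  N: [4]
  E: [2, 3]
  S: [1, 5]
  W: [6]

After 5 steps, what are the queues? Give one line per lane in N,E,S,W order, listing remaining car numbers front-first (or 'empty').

Step 1 [NS]: N:car4-GO,E:wait,S:car1-GO,W:wait | queues: N=0 E=2 S=1 W=1
Step 2 [NS]: N:empty,E:wait,S:car5-GO,W:wait | queues: N=0 E=2 S=0 W=1
Step 3 [NS]: N:empty,E:wait,S:empty,W:wait | queues: N=0 E=2 S=0 W=1
Step 4 [EW]: N:wait,E:car2-GO,S:wait,W:car6-GO | queues: N=0 E=1 S=0 W=0
Step 5 [EW]: N:wait,E:car3-GO,S:wait,W:empty | queues: N=0 E=0 S=0 W=0

N: empty
E: empty
S: empty
W: empty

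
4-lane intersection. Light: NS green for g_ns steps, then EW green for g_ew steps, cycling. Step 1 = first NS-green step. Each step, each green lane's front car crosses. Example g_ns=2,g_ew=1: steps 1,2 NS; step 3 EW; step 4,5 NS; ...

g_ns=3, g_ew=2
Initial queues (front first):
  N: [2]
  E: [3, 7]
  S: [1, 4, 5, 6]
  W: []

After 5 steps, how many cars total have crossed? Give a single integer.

Step 1 [NS]: N:car2-GO,E:wait,S:car1-GO,W:wait | queues: N=0 E=2 S=3 W=0
Step 2 [NS]: N:empty,E:wait,S:car4-GO,W:wait | queues: N=0 E=2 S=2 W=0
Step 3 [NS]: N:empty,E:wait,S:car5-GO,W:wait | queues: N=0 E=2 S=1 W=0
Step 4 [EW]: N:wait,E:car3-GO,S:wait,W:empty | queues: N=0 E=1 S=1 W=0
Step 5 [EW]: N:wait,E:car7-GO,S:wait,W:empty | queues: N=0 E=0 S=1 W=0
Cars crossed by step 5: 6

Answer: 6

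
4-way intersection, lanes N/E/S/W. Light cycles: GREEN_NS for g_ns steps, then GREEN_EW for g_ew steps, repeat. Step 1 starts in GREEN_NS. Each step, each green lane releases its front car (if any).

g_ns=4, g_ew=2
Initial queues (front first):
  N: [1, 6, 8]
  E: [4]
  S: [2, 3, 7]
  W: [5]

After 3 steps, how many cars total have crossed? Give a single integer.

Step 1 [NS]: N:car1-GO,E:wait,S:car2-GO,W:wait | queues: N=2 E=1 S=2 W=1
Step 2 [NS]: N:car6-GO,E:wait,S:car3-GO,W:wait | queues: N=1 E=1 S=1 W=1
Step 3 [NS]: N:car8-GO,E:wait,S:car7-GO,W:wait | queues: N=0 E=1 S=0 W=1
Cars crossed by step 3: 6

Answer: 6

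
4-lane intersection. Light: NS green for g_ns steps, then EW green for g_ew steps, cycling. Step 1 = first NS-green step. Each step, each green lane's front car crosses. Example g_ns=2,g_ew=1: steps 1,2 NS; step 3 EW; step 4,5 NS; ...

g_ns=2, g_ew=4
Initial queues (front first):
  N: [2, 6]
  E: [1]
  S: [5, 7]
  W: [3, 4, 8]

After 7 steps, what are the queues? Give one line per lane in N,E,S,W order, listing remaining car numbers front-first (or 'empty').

Step 1 [NS]: N:car2-GO,E:wait,S:car5-GO,W:wait | queues: N=1 E=1 S=1 W=3
Step 2 [NS]: N:car6-GO,E:wait,S:car7-GO,W:wait | queues: N=0 E=1 S=0 W=3
Step 3 [EW]: N:wait,E:car1-GO,S:wait,W:car3-GO | queues: N=0 E=0 S=0 W=2
Step 4 [EW]: N:wait,E:empty,S:wait,W:car4-GO | queues: N=0 E=0 S=0 W=1
Step 5 [EW]: N:wait,E:empty,S:wait,W:car8-GO | queues: N=0 E=0 S=0 W=0

N: empty
E: empty
S: empty
W: empty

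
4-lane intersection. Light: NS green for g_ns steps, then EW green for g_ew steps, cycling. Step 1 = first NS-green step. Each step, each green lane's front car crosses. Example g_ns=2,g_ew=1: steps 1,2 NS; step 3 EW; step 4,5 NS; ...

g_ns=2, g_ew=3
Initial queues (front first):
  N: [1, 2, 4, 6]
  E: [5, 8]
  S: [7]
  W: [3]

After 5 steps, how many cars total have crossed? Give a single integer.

Step 1 [NS]: N:car1-GO,E:wait,S:car7-GO,W:wait | queues: N=3 E=2 S=0 W=1
Step 2 [NS]: N:car2-GO,E:wait,S:empty,W:wait | queues: N=2 E=2 S=0 W=1
Step 3 [EW]: N:wait,E:car5-GO,S:wait,W:car3-GO | queues: N=2 E=1 S=0 W=0
Step 4 [EW]: N:wait,E:car8-GO,S:wait,W:empty | queues: N=2 E=0 S=0 W=0
Step 5 [EW]: N:wait,E:empty,S:wait,W:empty | queues: N=2 E=0 S=0 W=0
Cars crossed by step 5: 6

Answer: 6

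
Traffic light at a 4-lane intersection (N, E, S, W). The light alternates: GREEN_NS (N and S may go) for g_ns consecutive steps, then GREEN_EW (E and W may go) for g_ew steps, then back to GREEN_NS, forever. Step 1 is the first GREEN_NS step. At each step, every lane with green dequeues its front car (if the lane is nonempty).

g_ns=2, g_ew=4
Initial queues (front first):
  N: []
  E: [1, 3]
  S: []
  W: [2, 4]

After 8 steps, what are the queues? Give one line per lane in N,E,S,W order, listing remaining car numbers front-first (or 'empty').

Step 1 [NS]: N:empty,E:wait,S:empty,W:wait | queues: N=0 E=2 S=0 W=2
Step 2 [NS]: N:empty,E:wait,S:empty,W:wait | queues: N=0 E=2 S=0 W=2
Step 3 [EW]: N:wait,E:car1-GO,S:wait,W:car2-GO | queues: N=0 E=1 S=0 W=1
Step 4 [EW]: N:wait,E:car3-GO,S:wait,W:car4-GO | queues: N=0 E=0 S=0 W=0

N: empty
E: empty
S: empty
W: empty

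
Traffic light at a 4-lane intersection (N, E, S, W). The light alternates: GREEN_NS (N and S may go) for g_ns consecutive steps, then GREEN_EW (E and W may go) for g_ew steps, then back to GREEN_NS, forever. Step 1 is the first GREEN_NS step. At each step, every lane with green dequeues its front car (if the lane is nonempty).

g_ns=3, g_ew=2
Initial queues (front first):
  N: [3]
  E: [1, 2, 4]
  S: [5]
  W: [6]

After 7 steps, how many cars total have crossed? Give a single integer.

Answer: 5

Derivation:
Step 1 [NS]: N:car3-GO,E:wait,S:car5-GO,W:wait | queues: N=0 E=3 S=0 W=1
Step 2 [NS]: N:empty,E:wait,S:empty,W:wait | queues: N=0 E=3 S=0 W=1
Step 3 [NS]: N:empty,E:wait,S:empty,W:wait | queues: N=0 E=3 S=0 W=1
Step 4 [EW]: N:wait,E:car1-GO,S:wait,W:car6-GO | queues: N=0 E=2 S=0 W=0
Step 5 [EW]: N:wait,E:car2-GO,S:wait,W:empty | queues: N=0 E=1 S=0 W=0
Step 6 [NS]: N:empty,E:wait,S:empty,W:wait | queues: N=0 E=1 S=0 W=0
Step 7 [NS]: N:empty,E:wait,S:empty,W:wait | queues: N=0 E=1 S=0 W=0
Cars crossed by step 7: 5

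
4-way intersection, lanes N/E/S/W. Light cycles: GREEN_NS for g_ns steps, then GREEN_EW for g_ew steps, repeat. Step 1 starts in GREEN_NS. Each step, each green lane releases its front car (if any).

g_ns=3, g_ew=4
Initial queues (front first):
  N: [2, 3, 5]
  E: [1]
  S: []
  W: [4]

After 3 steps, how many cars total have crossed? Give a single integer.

Step 1 [NS]: N:car2-GO,E:wait,S:empty,W:wait | queues: N=2 E=1 S=0 W=1
Step 2 [NS]: N:car3-GO,E:wait,S:empty,W:wait | queues: N=1 E=1 S=0 W=1
Step 3 [NS]: N:car5-GO,E:wait,S:empty,W:wait | queues: N=0 E=1 S=0 W=1
Cars crossed by step 3: 3

Answer: 3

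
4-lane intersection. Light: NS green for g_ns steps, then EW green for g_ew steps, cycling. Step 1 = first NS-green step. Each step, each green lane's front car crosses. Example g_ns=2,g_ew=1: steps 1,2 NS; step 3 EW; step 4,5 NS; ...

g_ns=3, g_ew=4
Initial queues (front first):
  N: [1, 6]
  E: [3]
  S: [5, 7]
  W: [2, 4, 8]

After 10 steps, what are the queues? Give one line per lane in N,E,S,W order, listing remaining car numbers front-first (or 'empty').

Step 1 [NS]: N:car1-GO,E:wait,S:car5-GO,W:wait | queues: N=1 E=1 S=1 W=3
Step 2 [NS]: N:car6-GO,E:wait,S:car7-GO,W:wait | queues: N=0 E=1 S=0 W=3
Step 3 [NS]: N:empty,E:wait,S:empty,W:wait | queues: N=0 E=1 S=0 W=3
Step 4 [EW]: N:wait,E:car3-GO,S:wait,W:car2-GO | queues: N=0 E=0 S=0 W=2
Step 5 [EW]: N:wait,E:empty,S:wait,W:car4-GO | queues: N=0 E=0 S=0 W=1
Step 6 [EW]: N:wait,E:empty,S:wait,W:car8-GO | queues: N=0 E=0 S=0 W=0

N: empty
E: empty
S: empty
W: empty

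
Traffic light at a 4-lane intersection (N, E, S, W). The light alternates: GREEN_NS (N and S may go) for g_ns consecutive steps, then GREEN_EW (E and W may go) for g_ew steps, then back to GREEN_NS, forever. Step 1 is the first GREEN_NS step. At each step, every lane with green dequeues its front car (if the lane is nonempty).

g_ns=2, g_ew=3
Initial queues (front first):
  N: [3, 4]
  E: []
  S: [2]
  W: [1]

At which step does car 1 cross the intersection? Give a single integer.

Step 1 [NS]: N:car3-GO,E:wait,S:car2-GO,W:wait | queues: N=1 E=0 S=0 W=1
Step 2 [NS]: N:car4-GO,E:wait,S:empty,W:wait | queues: N=0 E=0 S=0 W=1
Step 3 [EW]: N:wait,E:empty,S:wait,W:car1-GO | queues: N=0 E=0 S=0 W=0
Car 1 crosses at step 3

3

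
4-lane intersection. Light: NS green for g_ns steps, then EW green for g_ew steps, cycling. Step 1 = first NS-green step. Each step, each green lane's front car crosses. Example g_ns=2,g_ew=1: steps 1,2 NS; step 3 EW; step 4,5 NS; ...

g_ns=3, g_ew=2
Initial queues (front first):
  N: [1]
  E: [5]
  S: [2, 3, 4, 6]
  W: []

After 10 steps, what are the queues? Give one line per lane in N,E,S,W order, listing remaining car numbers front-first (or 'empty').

Step 1 [NS]: N:car1-GO,E:wait,S:car2-GO,W:wait | queues: N=0 E=1 S=3 W=0
Step 2 [NS]: N:empty,E:wait,S:car3-GO,W:wait | queues: N=0 E=1 S=2 W=0
Step 3 [NS]: N:empty,E:wait,S:car4-GO,W:wait | queues: N=0 E=1 S=1 W=0
Step 4 [EW]: N:wait,E:car5-GO,S:wait,W:empty | queues: N=0 E=0 S=1 W=0
Step 5 [EW]: N:wait,E:empty,S:wait,W:empty | queues: N=0 E=0 S=1 W=0
Step 6 [NS]: N:empty,E:wait,S:car6-GO,W:wait | queues: N=0 E=0 S=0 W=0

N: empty
E: empty
S: empty
W: empty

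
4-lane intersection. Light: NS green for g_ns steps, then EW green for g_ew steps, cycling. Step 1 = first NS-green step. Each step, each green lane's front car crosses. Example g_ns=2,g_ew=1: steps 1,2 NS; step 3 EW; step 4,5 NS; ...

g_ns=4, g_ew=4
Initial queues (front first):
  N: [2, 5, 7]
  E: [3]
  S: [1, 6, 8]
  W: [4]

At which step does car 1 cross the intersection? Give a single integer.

Step 1 [NS]: N:car2-GO,E:wait,S:car1-GO,W:wait | queues: N=2 E=1 S=2 W=1
Step 2 [NS]: N:car5-GO,E:wait,S:car6-GO,W:wait | queues: N=1 E=1 S=1 W=1
Step 3 [NS]: N:car7-GO,E:wait,S:car8-GO,W:wait | queues: N=0 E=1 S=0 W=1
Step 4 [NS]: N:empty,E:wait,S:empty,W:wait | queues: N=0 E=1 S=0 W=1
Step 5 [EW]: N:wait,E:car3-GO,S:wait,W:car4-GO | queues: N=0 E=0 S=0 W=0
Car 1 crosses at step 1

1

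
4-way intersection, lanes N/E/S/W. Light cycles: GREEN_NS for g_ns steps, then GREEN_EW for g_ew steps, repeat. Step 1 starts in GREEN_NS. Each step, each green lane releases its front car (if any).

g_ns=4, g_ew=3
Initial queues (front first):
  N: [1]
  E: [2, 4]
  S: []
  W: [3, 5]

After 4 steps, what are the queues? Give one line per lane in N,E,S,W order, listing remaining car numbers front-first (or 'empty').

Step 1 [NS]: N:car1-GO,E:wait,S:empty,W:wait | queues: N=0 E=2 S=0 W=2
Step 2 [NS]: N:empty,E:wait,S:empty,W:wait | queues: N=0 E=2 S=0 W=2
Step 3 [NS]: N:empty,E:wait,S:empty,W:wait | queues: N=0 E=2 S=0 W=2
Step 4 [NS]: N:empty,E:wait,S:empty,W:wait | queues: N=0 E=2 S=0 W=2

N: empty
E: 2 4
S: empty
W: 3 5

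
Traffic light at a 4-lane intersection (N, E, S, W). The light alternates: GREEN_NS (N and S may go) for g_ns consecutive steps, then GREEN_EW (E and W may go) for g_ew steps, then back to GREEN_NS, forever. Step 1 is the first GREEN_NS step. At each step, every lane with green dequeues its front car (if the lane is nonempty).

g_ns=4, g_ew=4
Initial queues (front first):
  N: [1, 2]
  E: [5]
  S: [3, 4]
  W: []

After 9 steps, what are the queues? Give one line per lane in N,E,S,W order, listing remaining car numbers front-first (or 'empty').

Step 1 [NS]: N:car1-GO,E:wait,S:car3-GO,W:wait | queues: N=1 E=1 S=1 W=0
Step 2 [NS]: N:car2-GO,E:wait,S:car4-GO,W:wait | queues: N=0 E=1 S=0 W=0
Step 3 [NS]: N:empty,E:wait,S:empty,W:wait | queues: N=0 E=1 S=0 W=0
Step 4 [NS]: N:empty,E:wait,S:empty,W:wait | queues: N=0 E=1 S=0 W=0
Step 5 [EW]: N:wait,E:car5-GO,S:wait,W:empty | queues: N=0 E=0 S=0 W=0

N: empty
E: empty
S: empty
W: empty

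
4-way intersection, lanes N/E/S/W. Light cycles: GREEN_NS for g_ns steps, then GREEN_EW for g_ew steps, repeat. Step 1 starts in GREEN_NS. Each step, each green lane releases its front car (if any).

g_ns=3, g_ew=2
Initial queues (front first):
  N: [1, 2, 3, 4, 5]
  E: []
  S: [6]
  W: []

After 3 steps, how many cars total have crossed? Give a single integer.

Step 1 [NS]: N:car1-GO,E:wait,S:car6-GO,W:wait | queues: N=4 E=0 S=0 W=0
Step 2 [NS]: N:car2-GO,E:wait,S:empty,W:wait | queues: N=3 E=0 S=0 W=0
Step 3 [NS]: N:car3-GO,E:wait,S:empty,W:wait | queues: N=2 E=0 S=0 W=0
Cars crossed by step 3: 4

Answer: 4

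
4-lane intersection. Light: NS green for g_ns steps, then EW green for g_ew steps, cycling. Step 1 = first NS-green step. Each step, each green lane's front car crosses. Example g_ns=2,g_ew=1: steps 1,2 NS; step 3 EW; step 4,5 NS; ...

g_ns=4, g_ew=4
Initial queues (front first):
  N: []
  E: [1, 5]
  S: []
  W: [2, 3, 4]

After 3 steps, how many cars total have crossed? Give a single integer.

Step 1 [NS]: N:empty,E:wait,S:empty,W:wait | queues: N=0 E=2 S=0 W=3
Step 2 [NS]: N:empty,E:wait,S:empty,W:wait | queues: N=0 E=2 S=0 W=3
Step 3 [NS]: N:empty,E:wait,S:empty,W:wait | queues: N=0 E=2 S=0 W=3
Cars crossed by step 3: 0

Answer: 0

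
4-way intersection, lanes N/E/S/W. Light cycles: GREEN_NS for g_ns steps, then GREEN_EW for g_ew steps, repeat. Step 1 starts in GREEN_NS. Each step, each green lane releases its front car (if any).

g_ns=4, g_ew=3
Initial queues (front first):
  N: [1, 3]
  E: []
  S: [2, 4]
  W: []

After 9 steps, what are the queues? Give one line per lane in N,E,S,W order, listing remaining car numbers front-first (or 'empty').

Step 1 [NS]: N:car1-GO,E:wait,S:car2-GO,W:wait | queues: N=1 E=0 S=1 W=0
Step 2 [NS]: N:car3-GO,E:wait,S:car4-GO,W:wait | queues: N=0 E=0 S=0 W=0

N: empty
E: empty
S: empty
W: empty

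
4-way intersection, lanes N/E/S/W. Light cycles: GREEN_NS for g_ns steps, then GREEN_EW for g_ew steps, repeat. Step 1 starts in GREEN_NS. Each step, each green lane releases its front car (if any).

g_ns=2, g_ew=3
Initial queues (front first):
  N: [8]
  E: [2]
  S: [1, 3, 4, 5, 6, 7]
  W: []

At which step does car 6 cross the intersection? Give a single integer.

Step 1 [NS]: N:car8-GO,E:wait,S:car1-GO,W:wait | queues: N=0 E=1 S=5 W=0
Step 2 [NS]: N:empty,E:wait,S:car3-GO,W:wait | queues: N=0 E=1 S=4 W=0
Step 3 [EW]: N:wait,E:car2-GO,S:wait,W:empty | queues: N=0 E=0 S=4 W=0
Step 4 [EW]: N:wait,E:empty,S:wait,W:empty | queues: N=0 E=0 S=4 W=0
Step 5 [EW]: N:wait,E:empty,S:wait,W:empty | queues: N=0 E=0 S=4 W=0
Step 6 [NS]: N:empty,E:wait,S:car4-GO,W:wait | queues: N=0 E=0 S=3 W=0
Step 7 [NS]: N:empty,E:wait,S:car5-GO,W:wait | queues: N=0 E=0 S=2 W=0
Step 8 [EW]: N:wait,E:empty,S:wait,W:empty | queues: N=0 E=0 S=2 W=0
Step 9 [EW]: N:wait,E:empty,S:wait,W:empty | queues: N=0 E=0 S=2 W=0
Step 10 [EW]: N:wait,E:empty,S:wait,W:empty | queues: N=0 E=0 S=2 W=0
Step 11 [NS]: N:empty,E:wait,S:car6-GO,W:wait | queues: N=0 E=0 S=1 W=0
Step 12 [NS]: N:empty,E:wait,S:car7-GO,W:wait | queues: N=0 E=0 S=0 W=0
Car 6 crosses at step 11

11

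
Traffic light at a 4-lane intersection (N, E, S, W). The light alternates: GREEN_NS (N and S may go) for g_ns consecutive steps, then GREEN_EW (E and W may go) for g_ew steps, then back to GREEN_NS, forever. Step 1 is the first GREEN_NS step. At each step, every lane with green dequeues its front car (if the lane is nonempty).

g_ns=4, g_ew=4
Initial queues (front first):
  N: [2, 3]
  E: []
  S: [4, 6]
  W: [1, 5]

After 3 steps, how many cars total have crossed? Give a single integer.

Answer: 4

Derivation:
Step 1 [NS]: N:car2-GO,E:wait,S:car4-GO,W:wait | queues: N=1 E=0 S=1 W=2
Step 2 [NS]: N:car3-GO,E:wait,S:car6-GO,W:wait | queues: N=0 E=0 S=0 W=2
Step 3 [NS]: N:empty,E:wait,S:empty,W:wait | queues: N=0 E=0 S=0 W=2
Cars crossed by step 3: 4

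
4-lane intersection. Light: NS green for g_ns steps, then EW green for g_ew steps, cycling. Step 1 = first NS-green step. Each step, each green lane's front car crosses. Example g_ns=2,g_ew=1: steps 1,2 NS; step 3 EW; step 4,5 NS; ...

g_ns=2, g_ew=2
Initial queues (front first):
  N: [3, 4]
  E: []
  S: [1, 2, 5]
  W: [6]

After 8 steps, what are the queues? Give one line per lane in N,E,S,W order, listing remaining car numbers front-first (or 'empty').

Step 1 [NS]: N:car3-GO,E:wait,S:car1-GO,W:wait | queues: N=1 E=0 S=2 W=1
Step 2 [NS]: N:car4-GO,E:wait,S:car2-GO,W:wait | queues: N=0 E=0 S=1 W=1
Step 3 [EW]: N:wait,E:empty,S:wait,W:car6-GO | queues: N=0 E=0 S=1 W=0
Step 4 [EW]: N:wait,E:empty,S:wait,W:empty | queues: N=0 E=0 S=1 W=0
Step 5 [NS]: N:empty,E:wait,S:car5-GO,W:wait | queues: N=0 E=0 S=0 W=0

N: empty
E: empty
S: empty
W: empty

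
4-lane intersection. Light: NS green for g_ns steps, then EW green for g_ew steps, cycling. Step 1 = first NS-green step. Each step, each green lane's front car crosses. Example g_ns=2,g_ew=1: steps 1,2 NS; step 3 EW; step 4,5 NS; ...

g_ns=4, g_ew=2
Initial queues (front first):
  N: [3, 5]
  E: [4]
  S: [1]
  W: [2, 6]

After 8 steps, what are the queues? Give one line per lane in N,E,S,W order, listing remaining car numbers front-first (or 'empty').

Step 1 [NS]: N:car3-GO,E:wait,S:car1-GO,W:wait | queues: N=1 E=1 S=0 W=2
Step 2 [NS]: N:car5-GO,E:wait,S:empty,W:wait | queues: N=0 E=1 S=0 W=2
Step 3 [NS]: N:empty,E:wait,S:empty,W:wait | queues: N=0 E=1 S=0 W=2
Step 4 [NS]: N:empty,E:wait,S:empty,W:wait | queues: N=0 E=1 S=0 W=2
Step 5 [EW]: N:wait,E:car4-GO,S:wait,W:car2-GO | queues: N=0 E=0 S=0 W=1
Step 6 [EW]: N:wait,E:empty,S:wait,W:car6-GO | queues: N=0 E=0 S=0 W=0

N: empty
E: empty
S: empty
W: empty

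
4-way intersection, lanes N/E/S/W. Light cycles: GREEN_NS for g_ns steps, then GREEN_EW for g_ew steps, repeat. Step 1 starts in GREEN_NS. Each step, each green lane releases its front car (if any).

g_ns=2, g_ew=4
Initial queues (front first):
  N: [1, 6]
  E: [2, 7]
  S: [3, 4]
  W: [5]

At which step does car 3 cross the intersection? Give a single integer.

Step 1 [NS]: N:car1-GO,E:wait,S:car3-GO,W:wait | queues: N=1 E=2 S=1 W=1
Step 2 [NS]: N:car6-GO,E:wait,S:car4-GO,W:wait | queues: N=0 E=2 S=0 W=1
Step 3 [EW]: N:wait,E:car2-GO,S:wait,W:car5-GO | queues: N=0 E=1 S=0 W=0
Step 4 [EW]: N:wait,E:car7-GO,S:wait,W:empty | queues: N=0 E=0 S=0 W=0
Car 3 crosses at step 1

1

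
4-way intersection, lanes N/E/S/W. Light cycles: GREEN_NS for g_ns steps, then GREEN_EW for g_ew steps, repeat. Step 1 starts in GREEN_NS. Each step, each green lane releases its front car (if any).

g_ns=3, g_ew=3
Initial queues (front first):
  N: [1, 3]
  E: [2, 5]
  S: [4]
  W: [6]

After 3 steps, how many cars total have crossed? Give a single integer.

Step 1 [NS]: N:car1-GO,E:wait,S:car4-GO,W:wait | queues: N=1 E=2 S=0 W=1
Step 2 [NS]: N:car3-GO,E:wait,S:empty,W:wait | queues: N=0 E=2 S=0 W=1
Step 3 [NS]: N:empty,E:wait,S:empty,W:wait | queues: N=0 E=2 S=0 W=1
Cars crossed by step 3: 3

Answer: 3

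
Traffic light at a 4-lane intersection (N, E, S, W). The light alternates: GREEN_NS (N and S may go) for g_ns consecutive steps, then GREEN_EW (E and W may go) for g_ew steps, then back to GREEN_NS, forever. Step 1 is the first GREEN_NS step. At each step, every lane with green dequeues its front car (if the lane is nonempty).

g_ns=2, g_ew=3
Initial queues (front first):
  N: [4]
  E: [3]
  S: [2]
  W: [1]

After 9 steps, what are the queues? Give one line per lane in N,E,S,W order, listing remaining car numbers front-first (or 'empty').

Step 1 [NS]: N:car4-GO,E:wait,S:car2-GO,W:wait | queues: N=0 E=1 S=0 W=1
Step 2 [NS]: N:empty,E:wait,S:empty,W:wait | queues: N=0 E=1 S=0 W=1
Step 3 [EW]: N:wait,E:car3-GO,S:wait,W:car1-GO | queues: N=0 E=0 S=0 W=0

N: empty
E: empty
S: empty
W: empty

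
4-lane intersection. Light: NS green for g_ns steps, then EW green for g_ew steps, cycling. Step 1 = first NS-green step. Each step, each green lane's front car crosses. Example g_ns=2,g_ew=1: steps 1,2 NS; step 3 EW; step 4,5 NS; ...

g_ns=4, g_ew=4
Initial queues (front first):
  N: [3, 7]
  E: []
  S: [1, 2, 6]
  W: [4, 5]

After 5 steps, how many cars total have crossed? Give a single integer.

Answer: 6

Derivation:
Step 1 [NS]: N:car3-GO,E:wait,S:car1-GO,W:wait | queues: N=1 E=0 S=2 W=2
Step 2 [NS]: N:car7-GO,E:wait,S:car2-GO,W:wait | queues: N=0 E=0 S=1 W=2
Step 3 [NS]: N:empty,E:wait,S:car6-GO,W:wait | queues: N=0 E=0 S=0 W=2
Step 4 [NS]: N:empty,E:wait,S:empty,W:wait | queues: N=0 E=0 S=0 W=2
Step 5 [EW]: N:wait,E:empty,S:wait,W:car4-GO | queues: N=0 E=0 S=0 W=1
Cars crossed by step 5: 6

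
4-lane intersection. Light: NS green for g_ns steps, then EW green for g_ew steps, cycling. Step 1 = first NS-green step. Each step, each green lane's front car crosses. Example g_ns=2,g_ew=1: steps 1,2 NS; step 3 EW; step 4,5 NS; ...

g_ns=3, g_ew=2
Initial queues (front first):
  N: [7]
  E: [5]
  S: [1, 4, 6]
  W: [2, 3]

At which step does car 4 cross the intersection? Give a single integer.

Step 1 [NS]: N:car7-GO,E:wait,S:car1-GO,W:wait | queues: N=0 E=1 S=2 W=2
Step 2 [NS]: N:empty,E:wait,S:car4-GO,W:wait | queues: N=0 E=1 S=1 W=2
Step 3 [NS]: N:empty,E:wait,S:car6-GO,W:wait | queues: N=0 E=1 S=0 W=2
Step 4 [EW]: N:wait,E:car5-GO,S:wait,W:car2-GO | queues: N=0 E=0 S=0 W=1
Step 5 [EW]: N:wait,E:empty,S:wait,W:car3-GO | queues: N=0 E=0 S=0 W=0
Car 4 crosses at step 2

2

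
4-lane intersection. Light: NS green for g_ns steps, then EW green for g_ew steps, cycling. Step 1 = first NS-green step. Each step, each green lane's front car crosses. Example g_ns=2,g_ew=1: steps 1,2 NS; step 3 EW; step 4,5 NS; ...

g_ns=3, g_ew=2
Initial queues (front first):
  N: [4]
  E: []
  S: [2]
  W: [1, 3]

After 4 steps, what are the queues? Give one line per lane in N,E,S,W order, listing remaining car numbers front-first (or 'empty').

Step 1 [NS]: N:car4-GO,E:wait,S:car2-GO,W:wait | queues: N=0 E=0 S=0 W=2
Step 2 [NS]: N:empty,E:wait,S:empty,W:wait | queues: N=0 E=0 S=0 W=2
Step 3 [NS]: N:empty,E:wait,S:empty,W:wait | queues: N=0 E=0 S=0 W=2
Step 4 [EW]: N:wait,E:empty,S:wait,W:car1-GO | queues: N=0 E=0 S=0 W=1

N: empty
E: empty
S: empty
W: 3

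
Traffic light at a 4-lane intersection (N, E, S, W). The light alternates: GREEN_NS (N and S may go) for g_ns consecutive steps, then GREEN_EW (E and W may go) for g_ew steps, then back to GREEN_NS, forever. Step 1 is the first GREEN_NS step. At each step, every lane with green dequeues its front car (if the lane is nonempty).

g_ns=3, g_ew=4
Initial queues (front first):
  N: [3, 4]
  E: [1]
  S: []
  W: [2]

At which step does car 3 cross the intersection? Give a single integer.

Step 1 [NS]: N:car3-GO,E:wait,S:empty,W:wait | queues: N=1 E=1 S=0 W=1
Step 2 [NS]: N:car4-GO,E:wait,S:empty,W:wait | queues: N=0 E=1 S=0 W=1
Step 3 [NS]: N:empty,E:wait,S:empty,W:wait | queues: N=0 E=1 S=0 W=1
Step 4 [EW]: N:wait,E:car1-GO,S:wait,W:car2-GO | queues: N=0 E=0 S=0 W=0
Car 3 crosses at step 1

1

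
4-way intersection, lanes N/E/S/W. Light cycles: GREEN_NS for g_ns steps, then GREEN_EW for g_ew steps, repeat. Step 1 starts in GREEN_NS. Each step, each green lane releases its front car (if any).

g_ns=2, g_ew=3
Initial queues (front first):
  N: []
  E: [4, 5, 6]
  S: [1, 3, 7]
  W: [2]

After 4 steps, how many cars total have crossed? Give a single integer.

Answer: 5

Derivation:
Step 1 [NS]: N:empty,E:wait,S:car1-GO,W:wait | queues: N=0 E=3 S=2 W=1
Step 2 [NS]: N:empty,E:wait,S:car3-GO,W:wait | queues: N=0 E=3 S=1 W=1
Step 3 [EW]: N:wait,E:car4-GO,S:wait,W:car2-GO | queues: N=0 E=2 S=1 W=0
Step 4 [EW]: N:wait,E:car5-GO,S:wait,W:empty | queues: N=0 E=1 S=1 W=0
Cars crossed by step 4: 5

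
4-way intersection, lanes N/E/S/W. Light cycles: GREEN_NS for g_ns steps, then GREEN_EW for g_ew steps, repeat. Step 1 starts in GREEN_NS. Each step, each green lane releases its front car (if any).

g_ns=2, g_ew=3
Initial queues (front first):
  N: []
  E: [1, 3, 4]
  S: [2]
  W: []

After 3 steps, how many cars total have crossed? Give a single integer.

Answer: 2

Derivation:
Step 1 [NS]: N:empty,E:wait,S:car2-GO,W:wait | queues: N=0 E=3 S=0 W=0
Step 2 [NS]: N:empty,E:wait,S:empty,W:wait | queues: N=0 E=3 S=0 W=0
Step 3 [EW]: N:wait,E:car1-GO,S:wait,W:empty | queues: N=0 E=2 S=0 W=0
Cars crossed by step 3: 2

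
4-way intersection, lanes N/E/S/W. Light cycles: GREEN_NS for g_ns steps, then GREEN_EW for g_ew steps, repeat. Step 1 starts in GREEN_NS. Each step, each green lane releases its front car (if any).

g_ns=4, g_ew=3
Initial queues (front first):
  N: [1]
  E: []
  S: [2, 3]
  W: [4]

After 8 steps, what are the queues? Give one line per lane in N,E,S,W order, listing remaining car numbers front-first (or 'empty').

Step 1 [NS]: N:car1-GO,E:wait,S:car2-GO,W:wait | queues: N=0 E=0 S=1 W=1
Step 2 [NS]: N:empty,E:wait,S:car3-GO,W:wait | queues: N=0 E=0 S=0 W=1
Step 3 [NS]: N:empty,E:wait,S:empty,W:wait | queues: N=0 E=0 S=0 W=1
Step 4 [NS]: N:empty,E:wait,S:empty,W:wait | queues: N=0 E=0 S=0 W=1
Step 5 [EW]: N:wait,E:empty,S:wait,W:car4-GO | queues: N=0 E=0 S=0 W=0

N: empty
E: empty
S: empty
W: empty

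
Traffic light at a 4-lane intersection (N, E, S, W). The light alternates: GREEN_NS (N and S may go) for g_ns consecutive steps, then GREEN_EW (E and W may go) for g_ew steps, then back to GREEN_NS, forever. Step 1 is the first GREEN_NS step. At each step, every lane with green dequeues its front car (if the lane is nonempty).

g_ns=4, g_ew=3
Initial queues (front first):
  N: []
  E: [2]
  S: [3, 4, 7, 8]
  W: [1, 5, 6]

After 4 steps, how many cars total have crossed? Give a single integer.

Answer: 4

Derivation:
Step 1 [NS]: N:empty,E:wait,S:car3-GO,W:wait | queues: N=0 E=1 S=3 W=3
Step 2 [NS]: N:empty,E:wait,S:car4-GO,W:wait | queues: N=0 E=1 S=2 W=3
Step 3 [NS]: N:empty,E:wait,S:car7-GO,W:wait | queues: N=0 E=1 S=1 W=3
Step 4 [NS]: N:empty,E:wait,S:car8-GO,W:wait | queues: N=0 E=1 S=0 W=3
Cars crossed by step 4: 4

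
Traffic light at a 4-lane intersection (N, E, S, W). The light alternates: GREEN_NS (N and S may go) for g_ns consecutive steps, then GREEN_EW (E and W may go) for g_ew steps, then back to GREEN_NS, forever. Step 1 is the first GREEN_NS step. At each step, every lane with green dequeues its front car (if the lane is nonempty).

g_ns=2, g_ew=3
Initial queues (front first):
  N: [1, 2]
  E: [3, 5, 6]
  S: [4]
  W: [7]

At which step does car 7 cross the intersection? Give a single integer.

Step 1 [NS]: N:car1-GO,E:wait,S:car4-GO,W:wait | queues: N=1 E=3 S=0 W=1
Step 2 [NS]: N:car2-GO,E:wait,S:empty,W:wait | queues: N=0 E=3 S=0 W=1
Step 3 [EW]: N:wait,E:car3-GO,S:wait,W:car7-GO | queues: N=0 E=2 S=0 W=0
Step 4 [EW]: N:wait,E:car5-GO,S:wait,W:empty | queues: N=0 E=1 S=0 W=0
Step 5 [EW]: N:wait,E:car6-GO,S:wait,W:empty | queues: N=0 E=0 S=0 W=0
Car 7 crosses at step 3

3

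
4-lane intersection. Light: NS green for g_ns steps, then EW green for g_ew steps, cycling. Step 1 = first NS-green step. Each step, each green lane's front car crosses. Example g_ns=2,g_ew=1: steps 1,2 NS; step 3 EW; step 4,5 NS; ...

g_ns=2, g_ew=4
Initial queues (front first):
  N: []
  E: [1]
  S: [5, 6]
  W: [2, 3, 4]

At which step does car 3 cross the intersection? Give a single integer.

Step 1 [NS]: N:empty,E:wait,S:car5-GO,W:wait | queues: N=0 E=1 S=1 W=3
Step 2 [NS]: N:empty,E:wait,S:car6-GO,W:wait | queues: N=0 E=1 S=0 W=3
Step 3 [EW]: N:wait,E:car1-GO,S:wait,W:car2-GO | queues: N=0 E=0 S=0 W=2
Step 4 [EW]: N:wait,E:empty,S:wait,W:car3-GO | queues: N=0 E=0 S=0 W=1
Step 5 [EW]: N:wait,E:empty,S:wait,W:car4-GO | queues: N=0 E=0 S=0 W=0
Car 3 crosses at step 4

4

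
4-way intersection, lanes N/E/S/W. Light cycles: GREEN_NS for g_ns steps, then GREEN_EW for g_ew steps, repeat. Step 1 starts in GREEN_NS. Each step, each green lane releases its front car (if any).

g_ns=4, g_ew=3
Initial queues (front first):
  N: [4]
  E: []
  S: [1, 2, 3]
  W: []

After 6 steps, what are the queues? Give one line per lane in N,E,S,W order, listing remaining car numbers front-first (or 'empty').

Step 1 [NS]: N:car4-GO,E:wait,S:car1-GO,W:wait | queues: N=0 E=0 S=2 W=0
Step 2 [NS]: N:empty,E:wait,S:car2-GO,W:wait | queues: N=0 E=0 S=1 W=0
Step 3 [NS]: N:empty,E:wait,S:car3-GO,W:wait | queues: N=0 E=0 S=0 W=0

N: empty
E: empty
S: empty
W: empty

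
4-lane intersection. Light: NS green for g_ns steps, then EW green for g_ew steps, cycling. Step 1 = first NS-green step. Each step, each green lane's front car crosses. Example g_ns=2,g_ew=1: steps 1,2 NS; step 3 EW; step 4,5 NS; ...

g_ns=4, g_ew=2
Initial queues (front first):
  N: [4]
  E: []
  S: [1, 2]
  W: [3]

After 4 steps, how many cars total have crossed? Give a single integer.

Answer: 3

Derivation:
Step 1 [NS]: N:car4-GO,E:wait,S:car1-GO,W:wait | queues: N=0 E=0 S=1 W=1
Step 2 [NS]: N:empty,E:wait,S:car2-GO,W:wait | queues: N=0 E=0 S=0 W=1
Step 3 [NS]: N:empty,E:wait,S:empty,W:wait | queues: N=0 E=0 S=0 W=1
Step 4 [NS]: N:empty,E:wait,S:empty,W:wait | queues: N=0 E=0 S=0 W=1
Cars crossed by step 4: 3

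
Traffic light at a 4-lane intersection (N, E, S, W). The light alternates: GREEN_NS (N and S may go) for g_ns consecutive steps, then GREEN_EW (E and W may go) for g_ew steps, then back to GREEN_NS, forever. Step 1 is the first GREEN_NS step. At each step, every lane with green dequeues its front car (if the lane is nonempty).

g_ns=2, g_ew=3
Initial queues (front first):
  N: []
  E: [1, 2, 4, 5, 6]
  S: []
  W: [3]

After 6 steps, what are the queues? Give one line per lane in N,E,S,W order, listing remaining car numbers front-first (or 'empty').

Step 1 [NS]: N:empty,E:wait,S:empty,W:wait | queues: N=0 E=5 S=0 W=1
Step 2 [NS]: N:empty,E:wait,S:empty,W:wait | queues: N=0 E=5 S=0 W=1
Step 3 [EW]: N:wait,E:car1-GO,S:wait,W:car3-GO | queues: N=0 E=4 S=0 W=0
Step 4 [EW]: N:wait,E:car2-GO,S:wait,W:empty | queues: N=0 E=3 S=0 W=0
Step 5 [EW]: N:wait,E:car4-GO,S:wait,W:empty | queues: N=0 E=2 S=0 W=0
Step 6 [NS]: N:empty,E:wait,S:empty,W:wait | queues: N=0 E=2 S=0 W=0

N: empty
E: 5 6
S: empty
W: empty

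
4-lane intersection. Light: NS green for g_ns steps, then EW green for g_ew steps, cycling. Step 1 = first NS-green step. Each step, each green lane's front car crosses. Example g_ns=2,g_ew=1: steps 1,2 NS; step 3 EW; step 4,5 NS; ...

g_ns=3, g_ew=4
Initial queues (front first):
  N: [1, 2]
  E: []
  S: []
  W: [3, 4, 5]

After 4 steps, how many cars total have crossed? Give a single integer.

Answer: 3

Derivation:
Step 1 [NS]: N:car1-GO,E:wait,S:empty,W:wait | queues: N=1 E=0 S=0 W=3
Step 2 [NS]: N:car2-GO,E:wait,S:empty,W:wait | queues: N=0 E=0 S=0 W=3
Step 3 [NS]: N:empty,E:wait,S:empty,W:wait | queues: N=0 E=0 S=0 W=3
Step 4 [EW]: N:wait,E:empty,S:wait,W:car3-GO | queues: N=0 E=0 S=0 W=2
Cars crossed by step 4: 3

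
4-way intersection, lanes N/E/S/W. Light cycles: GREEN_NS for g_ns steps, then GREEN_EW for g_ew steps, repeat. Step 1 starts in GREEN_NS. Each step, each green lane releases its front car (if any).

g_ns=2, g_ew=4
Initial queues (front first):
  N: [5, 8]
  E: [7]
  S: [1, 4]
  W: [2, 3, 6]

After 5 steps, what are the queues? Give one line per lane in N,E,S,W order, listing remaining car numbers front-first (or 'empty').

Step 1 [NS]: N:car5-GO,E:wait,S:car1-GO,W:wait | queues: N=1 E=1 S=1 W=3
Step 2 [NS]: N:car8-GO,E:wait,S:car4-GO,W:wait | queues: N=0 E=1 S=0 W=3
Step 3 [EW]: N:wait,E:car7-GO,S:wait,W:car2-GO | queues: N=0 E=0 S=0 W=2
Step 4 [EW]: N:wait,E:empty,S:wait,W:car3-GO | queues: N=0 E=0 S=0 W=1
Step 5 [EW]: N:wait,E:empty,S:wait,W:car6-GO | queues: N=0 E=0 S=0 W=0

N: empty
E: empty
S: empty
W: empty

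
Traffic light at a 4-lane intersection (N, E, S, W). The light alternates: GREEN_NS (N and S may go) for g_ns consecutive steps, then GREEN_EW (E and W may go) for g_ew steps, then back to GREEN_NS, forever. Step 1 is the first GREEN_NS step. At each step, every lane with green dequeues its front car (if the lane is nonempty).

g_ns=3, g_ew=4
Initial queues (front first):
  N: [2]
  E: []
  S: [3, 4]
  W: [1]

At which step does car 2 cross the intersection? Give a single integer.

Step 1 [NS]: N:car2-GO,E:wait,S:car3-GO,W:wait | queues: N=0 E=0 S=1 W=1
Step 2 [NS]: N:empty,E:wait,S:car4-GO,W:wait | queues: N=0 E=0 S=0 W=1
Step 3 [NS]: N:empty,E:wait,S:empty,W:wait | queues: N=0 E=0 S=0 W=1
Step 4 [EW]: N:wait,E:empty,S:wait,W:car1-GO | queues: N=0 E=0 S=0 W=0
Car 2 crosses at step 1

1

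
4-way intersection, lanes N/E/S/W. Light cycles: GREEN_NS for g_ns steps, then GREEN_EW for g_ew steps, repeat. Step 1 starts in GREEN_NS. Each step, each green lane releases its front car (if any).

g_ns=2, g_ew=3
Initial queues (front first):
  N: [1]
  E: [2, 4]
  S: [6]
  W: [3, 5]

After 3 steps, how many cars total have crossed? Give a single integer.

Answer: 4

Derivation:
Step 1 [NS]: N:car1-GO,E:wait,S:car6-GO,W:wait | queues: N=0 E=2 S=0 W=2
Step 2 [NS]: N:empty,E:wait,S:empty,W:wait | queues: N=0 E=2 S=0 W=2
Step 3 [EW]: N:wait,E:car2-GO,S:wait,W:car3-GO | queues: N=0 E=1 S=0 W=1
Cars crossed by step 3: 4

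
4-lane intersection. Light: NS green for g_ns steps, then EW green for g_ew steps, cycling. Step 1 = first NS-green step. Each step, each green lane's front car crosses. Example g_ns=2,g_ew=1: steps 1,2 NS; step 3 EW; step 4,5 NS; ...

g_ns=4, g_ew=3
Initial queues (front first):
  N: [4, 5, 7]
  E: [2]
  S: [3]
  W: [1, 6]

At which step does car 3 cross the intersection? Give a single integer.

Step 1 [NS]: N:car4-GO,E:wait,S:car3-GO,W:wait | queues: N=2 E=1 S=0 W=2
Step 2 [NS]: N:car5-GO,E:wait,S:empty,W:wait | queues: N=1 E=1 S=0 W=2
Step 3 [NS]: N:car7-GO,E:wait,S:empty,W:wait | queues: N=0 E=1 S=0 W=2
Step 4 [NS]: N:empty,E:wait,S:empty,W:wait | queues: N=0 E=1 S=0 W=2
Step 5 [EW]: N:wait,E:car2-GO,S:wait,W:car1-GO | queues: N=0 E=0 S=0 W=1
Step 6 [EW]: N:wait,E:empty,S:wait,W:car6-GO | queues: N=0 E=0 S=0 W=0
Car 3 crosses at step 1

1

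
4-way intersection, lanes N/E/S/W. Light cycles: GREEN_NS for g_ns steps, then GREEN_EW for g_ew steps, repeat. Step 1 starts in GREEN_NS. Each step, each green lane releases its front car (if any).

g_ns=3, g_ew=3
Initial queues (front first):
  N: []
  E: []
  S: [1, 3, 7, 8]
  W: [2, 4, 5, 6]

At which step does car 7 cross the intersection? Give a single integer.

Step 1 [NS]: N:empty,E:wait,S:car1-GO,W:wait | queues: N=0 E=0 S=3 W=4
Step 2 [NS]: N:empty,E:wait,S:car3-GO,W:wait | queues: N=0 E=0 S=2 W=4
Step 3 [NS]: N:empty,E:wait,S:car7-GO,W:wait | queues: N=0 E=0 S=1 W=4
Step 4 [EW]: N:wait,E:empty,S:wait,W:car2-GO | queues: N=0 E=0 S=1 W=3
Step 5 [EW]: N:wait,E:empty,S:wait,W:car4-GO | queues: N=0 E=0 S=1 W=2
Step 6 [EW]: N:wait,E:empty,S:wait,W:car5-GO | queues: N=0 E=0 S=1 W=1
Step 7 [NS]: N:empty,E:wait,S:car8-GO,W:wait | queues: N=0 E=0 S=0 W=1
Step 8 [NS]: N:empty,E:wait,S:empty,W:wait | queues: N=0 E=0 S=0 W=1
Step 9 [NS]: N:empty,E:wait,S:empty,W:wait | queues: N=0 E=0 S=0 W=1
Step 10 [EW]: N:wait,E:empty,S:wait,W:car6-GO | queues: N=0 E=0 S=0 W=0
Car 7 crosses at step 3

3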